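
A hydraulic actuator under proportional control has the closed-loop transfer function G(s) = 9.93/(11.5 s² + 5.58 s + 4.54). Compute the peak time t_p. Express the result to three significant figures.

Dividing through by 11.5: denominator becomes s² + 0.4852 s + 0.3948.
So ω_n = √0.3948 = 0.628 rad/s and ζ = 0.4852/(2·0.628) = 0.386.
The damped frequency ω_d = ω_n√(1−ζ²) = 0.580 rad/s. t_p = π/ω_d = 5.42 s.

t_p ≈ 5.42 s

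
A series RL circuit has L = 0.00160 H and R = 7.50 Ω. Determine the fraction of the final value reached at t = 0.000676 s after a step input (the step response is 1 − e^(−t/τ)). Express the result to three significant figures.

y/y_∞ ≈ 0.958

τ = L/R = 0.00160/7.50 = 0.000213 s.
y(t)/y_∞ = 1 − e^(−t/τ) = 1 − e^(−0.000676/0.000213) = 1 − e^(−3.17) = 0.958.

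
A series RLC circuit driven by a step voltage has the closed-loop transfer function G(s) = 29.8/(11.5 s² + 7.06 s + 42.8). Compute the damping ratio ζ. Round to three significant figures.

ζ ≈ 0.159

Dividing through by 11.5: denominator becomes s² + 0.6139 s + 3.722.
So ω_n = √3.722 = 1.93 rad/s and ζ = 0.6139/(2·1.93) = 0.159.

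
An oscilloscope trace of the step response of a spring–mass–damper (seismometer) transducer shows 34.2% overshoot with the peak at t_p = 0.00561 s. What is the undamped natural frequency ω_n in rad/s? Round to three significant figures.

From the overshoot, ζ = −ln(OS)/√(π²+ln²(OS)) = 0.323.
From t_p = π/ω_d, ω_d = π/0.00561 = 560 rad/s, so ω_n = ω_d/√(1−ζ²) = 592 rad/s.

ω_n ≈ 592 rad/s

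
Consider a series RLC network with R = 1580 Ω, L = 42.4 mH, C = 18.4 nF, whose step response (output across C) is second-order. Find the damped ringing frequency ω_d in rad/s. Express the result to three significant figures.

ω_d ≈ 30600 rad/s

For a series RLC circuit (capacitor voltage as output), ω_n = 1/√(LC) = 1/√(42.4 mH · 18.4 nF) = 35800 rad/s.
ζ = (R/2)·√(C/L) = (1580/2)·√(18.4 nF/42.4 mH) = 0.520.
ω_d = ω_n√(1−ζ²) = 30600 rad/s.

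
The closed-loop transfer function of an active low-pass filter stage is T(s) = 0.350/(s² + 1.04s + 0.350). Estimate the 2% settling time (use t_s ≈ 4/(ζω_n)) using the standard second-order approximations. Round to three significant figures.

t_s ≈ 7.69 s

Comparing the denominator to s² + 2ζω_n s + ω_n²: ω_n = √0.350 = 0.592 rad/s, and 2ζω_n = 1.04 so ζ = 1.04/(2·0.592) = 0.879.
t_s ≈ 4/(ζω_n) = 4/(0.879·0.592) = 7.69 s.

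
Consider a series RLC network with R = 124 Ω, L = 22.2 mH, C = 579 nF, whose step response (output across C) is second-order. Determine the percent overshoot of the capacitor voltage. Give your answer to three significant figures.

For a series RLC circuit (capacitor voltage as output), ω_n = 1/√(LC) = 1/√(22.2 mH · 579 nF) = 8820 rad/s.
ζ = (R/2)·√(C/L) = (124/2)·√(579 nF/22.2 mH) = 0.317.
%OS = 100·exp(−πζ/√(1−ζ²)) = 35.0%.

%OS ≈ 35.0%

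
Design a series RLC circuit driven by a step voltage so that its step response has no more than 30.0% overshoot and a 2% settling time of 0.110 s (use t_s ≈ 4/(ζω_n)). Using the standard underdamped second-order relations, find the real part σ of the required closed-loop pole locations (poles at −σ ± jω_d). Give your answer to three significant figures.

The settling-time spec alone fixes σ = ζω_n = 4/t_s = 4/0.110 = 36.4.
(Overshoot then fixes ζ = 0.358 and hence ω_d = σ·√(1−ζ²)/ζ = 94.9 rad/s.)

σ ≈ 36.4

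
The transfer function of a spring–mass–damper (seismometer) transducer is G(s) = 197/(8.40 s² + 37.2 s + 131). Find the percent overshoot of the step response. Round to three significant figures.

Dividing through by 8.40: denominator becomes s² + 4.429 s + 15.60.
So ω_n = √15.60 = 3.95 rad/s and ζ = 4.429/(2·3.95) = 0.561.
%OS = 100·exp(−πζ/√(1−ζ²)) = 11.9%.

%OS ≈ 11.9%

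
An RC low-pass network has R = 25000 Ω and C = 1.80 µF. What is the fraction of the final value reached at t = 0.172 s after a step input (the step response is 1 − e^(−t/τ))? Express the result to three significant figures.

τ = RC = 25000 × 1.80 µF = 0.0450 s.
y(t)/y_∞ = 1 − e^(−t/τ) = 1 − e^(−0.172/0.0450) = 1 − e^(−3.82) = 0.978.

y/y_∞ ≈ 0.978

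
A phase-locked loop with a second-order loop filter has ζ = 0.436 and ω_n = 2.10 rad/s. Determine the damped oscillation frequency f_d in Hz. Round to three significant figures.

ω_d = ω_n√(1−ζ²) = 2.10·√0.810 = 1.89 rad/s.
f_d = ω_d/(2π) = 0.301 Hz.

f_d ≈ 0.301 Hz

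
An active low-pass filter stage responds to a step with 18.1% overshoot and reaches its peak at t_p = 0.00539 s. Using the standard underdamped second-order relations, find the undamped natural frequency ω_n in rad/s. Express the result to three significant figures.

The overshoot fixes ζ = −ln(OS)/√(π²+ln²(OS)) = 0.478.
t_p = π/ω_d ⇒ ω_d = 583 rad/s; then ω_n = ω_d/√(1−ζ²) = 664 rad/s.

ω_n ≈ 664 rad/s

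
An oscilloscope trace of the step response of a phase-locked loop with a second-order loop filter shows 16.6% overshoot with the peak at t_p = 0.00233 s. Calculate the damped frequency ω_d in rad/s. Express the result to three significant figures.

t_p = π/ω_d, so ω_d = π/0.00233 = 1350 rad/s.

ω_d ≈ 1350 rad/s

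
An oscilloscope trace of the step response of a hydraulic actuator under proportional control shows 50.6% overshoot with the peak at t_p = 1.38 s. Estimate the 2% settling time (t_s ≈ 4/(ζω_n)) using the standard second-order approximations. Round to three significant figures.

t_s ≈ 8.10 s

From the overshoot, ζ = −ln(OS)/√(π²+ln²(OS)) = 0.212.
t_p = π/ω_d ⇒ ω_d = 2.28 rad/s; then ω_n = ω_d/√(1−ζ²) = 2.33 rad/s.
t_s ≈ 4/(ζω_n) = 4/(0.212·2.33) = 8.10 s.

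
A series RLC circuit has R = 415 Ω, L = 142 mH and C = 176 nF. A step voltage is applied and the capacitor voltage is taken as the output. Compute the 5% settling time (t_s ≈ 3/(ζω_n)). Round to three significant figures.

For a series RLC circuit (capacitor voltage as output), ω_n = 1/√(LC) = 1/√(142 mH · 176 nF) = 6330 rad/s.
ζ = (R/2)·√(C/L) = (415/2)·√(176 nF/142 mH) = 0.231.
t_s ≈ 3/(ζω_n) = 0.00205 s.

t_s ≈ 0.00205 s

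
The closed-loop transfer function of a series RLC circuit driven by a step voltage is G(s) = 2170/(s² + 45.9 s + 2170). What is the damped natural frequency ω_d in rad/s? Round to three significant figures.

Comparing the denominator to s² + 2ζω_n s + ω_n²: ω_n = √2170 = 46.6 rad/s, and 2ζω_n = 45.9 so ζ = 45.9/(2·46.6) = 0.493.
The damped frequency ω_d = ω_n√(1−ζ²) = 40.5 rad/s.

ω_d ≈ 40.5 rad/s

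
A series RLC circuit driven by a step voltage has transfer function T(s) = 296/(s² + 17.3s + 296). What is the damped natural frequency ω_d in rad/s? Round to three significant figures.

ω_d ≈ 14.9 rad/s

ω_n = √296 = 17.2 rad/s; ζ = 17.3/(2·17.2) = 0.503.
ω_d = 17.2·√(1 − 0.503²) = 14.9 rad/s.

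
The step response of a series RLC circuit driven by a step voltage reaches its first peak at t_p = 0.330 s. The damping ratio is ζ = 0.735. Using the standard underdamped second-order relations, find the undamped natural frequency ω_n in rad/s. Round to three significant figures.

Peak time t_p = π/ω_d, so ω_d = π/t_p = π/0.330 = 9.52 rad/s.
ω_n = ω_d/√(1−ζ²) = 9.52/√0.460 = 14.0 rad/s.

ω_n ≈ 14.0 rad/s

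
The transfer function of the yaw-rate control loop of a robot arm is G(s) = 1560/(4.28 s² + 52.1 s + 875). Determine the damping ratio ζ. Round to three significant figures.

Dividing through by 4.28: denominator becomes s² + 12.17 s + 204.4.
So ω_n = √204.4 = 14.3 rad/s and ζ = 12.17/(2·14.3) = 0.426.

ζ ≈ 0.426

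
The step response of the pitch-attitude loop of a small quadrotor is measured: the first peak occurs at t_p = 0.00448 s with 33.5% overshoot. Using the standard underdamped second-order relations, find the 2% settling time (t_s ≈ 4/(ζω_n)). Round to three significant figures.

t_s ≈ 0.0164 s

ζ from %OS: ζ = |ln 0.335|/√(π²+ln²0.335) = 0.329.
From t_p = π/ω_d, ω_d = π/0.00448 = 701 rad/s, so ω_n = ω_d/√(1−ζ²) = 743 rad/s.
t_s ≈ 4/(ζω_n) = 4/(0.329·743) = 0.0164 s.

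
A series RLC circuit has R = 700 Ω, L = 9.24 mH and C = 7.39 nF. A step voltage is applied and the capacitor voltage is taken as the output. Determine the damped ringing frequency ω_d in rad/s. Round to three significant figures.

ω_d ≈ 115000 rad/s

For a series RLC circuit (capacitor voltage as output), ω_n = 1/√(LC) = 1/√(9.24 mH · 7.39 nF) = 121000 rad/s.
ζ = (R/2)·√(C/L) = (700/2)·√(7.39 nF/9.24 mH) = 0.313.
The damped frequency ω_d = ω_n√(1−ζ²) = 115000 rad/s.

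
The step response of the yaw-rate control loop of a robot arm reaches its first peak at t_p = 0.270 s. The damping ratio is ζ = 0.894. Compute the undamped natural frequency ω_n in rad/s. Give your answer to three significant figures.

Peak time t_p = π/ω_d, so ω_d = π/t_p = π/0.270 = 11.6 rad/s.
ω_n = ω_d/√(1−ζ²) = 11.6/√0.201 = 26.0 rad/s.

ω_n ≈ 26.0 rad/s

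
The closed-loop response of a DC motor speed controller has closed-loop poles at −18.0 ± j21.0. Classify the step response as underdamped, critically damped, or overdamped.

Since the poles form a complex-conjugate pair with nonzero imaginary part, the response is underdamped.

underdamped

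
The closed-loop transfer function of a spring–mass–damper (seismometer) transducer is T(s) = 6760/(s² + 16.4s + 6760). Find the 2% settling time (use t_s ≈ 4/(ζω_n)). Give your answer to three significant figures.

t_s ≈ 0.488 s

Comparing the denominator to s² + 2ζω_n s + ω_n²: ω_n = √6760 = 82.2 rad/s, and 2ζω_n = 16.4 so ζ = 16.4/(2·82.2) = 0.0997.
t_s ≈ 4/(ζω_n) = 4/(0.0997·82.2) = 0.488 s.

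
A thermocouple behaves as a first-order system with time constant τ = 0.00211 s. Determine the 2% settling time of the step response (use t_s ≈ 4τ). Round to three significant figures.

t_s ≈ 0.00844 s

t_s ≈ 4τ = 0.00844 s.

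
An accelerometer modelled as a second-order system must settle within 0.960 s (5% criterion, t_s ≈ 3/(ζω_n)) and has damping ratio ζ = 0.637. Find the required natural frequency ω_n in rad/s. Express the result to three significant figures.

ω_n ≈ 4.91 rad/s

Rearranging t_s ≈ 3/(ζω_n) gives ω_n = 3/(ζ·t_s) = 3/(0.637 × 0.960) = 4.91 rad/s.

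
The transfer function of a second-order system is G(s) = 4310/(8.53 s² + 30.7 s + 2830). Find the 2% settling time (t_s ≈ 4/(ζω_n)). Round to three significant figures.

Dividing through by 8.53: denominator becomes s² + 3.599 s + 331.8.
So ω_n = √331.8 = 18.2 rad/s and ζ = 3.599/(2·18.2) = 0.0988.
t_s ≈ 4/(ζω_n) = 2.22 s.

t_s ≈ 2.22 s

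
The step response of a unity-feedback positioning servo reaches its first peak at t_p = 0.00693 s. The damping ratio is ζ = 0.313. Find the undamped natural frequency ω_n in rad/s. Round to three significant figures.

Peak time t_p = π/ω_d, so ω_d = π/t_p = π/0.00693 = 453 rad/s.
ω_n = ω_d/√(1−ζ²) = 453/√0.902 = 477 rad/s.

ω_n ≈ 477 rad/s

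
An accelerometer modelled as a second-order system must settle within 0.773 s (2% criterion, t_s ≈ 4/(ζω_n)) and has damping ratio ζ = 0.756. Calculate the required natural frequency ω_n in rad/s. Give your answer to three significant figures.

Rearranging t_s ≈ 4/(ζω_n) gives ω_n = 4/(ζ·t_s) = 4/(0.756 × 0.773) = 6.84 rad/s.

ω_n ≈ 6.84 rad/s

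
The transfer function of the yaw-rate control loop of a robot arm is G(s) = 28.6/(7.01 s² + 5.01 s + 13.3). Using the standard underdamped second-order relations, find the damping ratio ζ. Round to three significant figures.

Dividing through by 7.01: denominator becomes s² + 0.7147 s + 1.897.
So ω_n = √1.897 = 1.38 rad/s and ζ = 0.7147/(2·1.38) = 0.259.

ζ ≈ 0.259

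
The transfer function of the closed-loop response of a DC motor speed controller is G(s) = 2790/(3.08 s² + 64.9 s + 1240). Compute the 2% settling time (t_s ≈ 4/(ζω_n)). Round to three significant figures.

t_s ≈ 0.380 s

Dividing through by 3.08: denominator becomes s² + 21.07 s + 402.6.
So ω_n = √402.6 = 20.1 rad/s and ζ = 21.07/(2·20.1) = 0.525.
t_s ≈ 4/(ζω_n) = 0.380 s.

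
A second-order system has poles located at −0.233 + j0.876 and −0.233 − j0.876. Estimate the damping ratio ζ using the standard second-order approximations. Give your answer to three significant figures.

ζ ≈ 0.257

|pole| = ω_n = √(0.233² + 0.876²) = 0.906 rad/s; ζ = cos θ = σ/ω_n = 0.257.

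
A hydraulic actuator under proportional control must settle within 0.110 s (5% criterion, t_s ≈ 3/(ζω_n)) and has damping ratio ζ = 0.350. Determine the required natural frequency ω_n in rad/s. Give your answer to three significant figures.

ω_n ≈ 77.9 rad/s

Rearranging t_s ≈ 3/(ζω_n) gives ω_n = 3/(ζ·t_s) = 3/(0.350 × 0.110) = 77.9 rad/s.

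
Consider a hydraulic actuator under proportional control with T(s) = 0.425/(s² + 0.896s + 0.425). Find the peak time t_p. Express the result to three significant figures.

t_p ≈ 6.63 s

ω_n = √0.425 = 0.652 rad/s; ζ = 0.896/(2·0.652) = 0.687.
ω_d = 0.652·√(1 − 0.687²) = 0.474 rad/s. Then t_p = π/ω_d = 6.63 s.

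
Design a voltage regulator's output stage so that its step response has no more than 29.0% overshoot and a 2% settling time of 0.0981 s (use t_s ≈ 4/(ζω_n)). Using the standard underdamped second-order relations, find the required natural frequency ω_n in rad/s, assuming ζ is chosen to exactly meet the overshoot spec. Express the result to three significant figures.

ω_n ≈ 111 rad/s

From %OS = 100·exp(−πζ/√(1−ζ²)), invert to get ζ = −ln(OS)/√(π² + ln²(OS)) with OS = 0.290.
−ln 0.290 = 1.238, so ζ = 1.238/√(π² + 1.532) = 0.367.
From t_s ≈ 4/(ζω_n): ω_n = 4/(ζ·t_s) = 4/(0.367·0.0981) = 111 rad/s.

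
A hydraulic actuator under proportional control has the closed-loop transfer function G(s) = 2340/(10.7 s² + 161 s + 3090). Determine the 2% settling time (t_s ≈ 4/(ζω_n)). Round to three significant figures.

t_s ≈ 0.532 s

Dividing through by 10.7: denominator becomes s² + 15.05 s + 288.8.
So ω_n = √288.8 = 17.0 rad/s and ζ = 15.05/(2·17.0) = 0.443.
t_s ≈ 4/(ζω_n) = 0.532 s.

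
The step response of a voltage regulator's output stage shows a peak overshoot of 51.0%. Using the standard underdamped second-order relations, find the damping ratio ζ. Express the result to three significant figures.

From %OS = 100·exp(−πζ/√(1−ζ²)), invert to get ζ = −ln(OS)/√(π² + ln²(OS)) with OS = 0.510.
−ln 0.510 = 0.6733, so ζ = 0.6733/√(π² + 0.4534) = 0.210.

ζ ≈ 0.210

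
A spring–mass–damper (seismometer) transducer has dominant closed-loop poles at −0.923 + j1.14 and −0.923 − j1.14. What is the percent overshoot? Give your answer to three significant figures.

%OS ≈ 7.86%

With σ = 0.923, ω_d = 1.14: ω_n = √(σ²+ω_d²) = 1.47 rad/s, ζ = σ/ω_n = 0.629.
%OS = 100·exp(−πζ/√(1−ζ²)) = 7.86%.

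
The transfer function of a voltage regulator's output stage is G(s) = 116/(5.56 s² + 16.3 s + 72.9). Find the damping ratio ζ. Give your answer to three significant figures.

Dividing through by 5.56: denominator becomes s² + 2.932 s + 13.11.
So ω_n = √13.11 = 3.62 rad/s and ζ = 2.932/(2·3.62) = 0.405.

ζ ≈ 0.405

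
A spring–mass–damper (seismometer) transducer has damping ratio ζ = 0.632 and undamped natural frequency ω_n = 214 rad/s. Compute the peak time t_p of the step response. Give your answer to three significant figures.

t_p ≈ 0.0189 s

The damped frequency is ω_d = ω_n√(1−ζ²) = 214·√(1−0.399) = 166 rad/s.
Peak time t_p = π/ω_d = π/166 = 0.0189 s.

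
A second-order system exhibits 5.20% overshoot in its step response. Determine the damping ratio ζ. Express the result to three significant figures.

Inverting the overshoot relation: ζ = |ln 0.0520|/√(π² + ln²0.0520) = 0.685.

ζ ≈ 0.685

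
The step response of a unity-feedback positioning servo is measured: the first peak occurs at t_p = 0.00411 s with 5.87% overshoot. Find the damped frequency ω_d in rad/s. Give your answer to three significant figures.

ω_d ≈ 764 rad/s

t_p = π/ω_d, so ω_d = π/0.00411 = 764 rad/s.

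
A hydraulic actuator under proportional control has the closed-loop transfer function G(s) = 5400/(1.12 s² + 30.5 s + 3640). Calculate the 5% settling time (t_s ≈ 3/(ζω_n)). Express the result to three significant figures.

t_s ≈ 0.220 s

Dividing through by 1.12: denominator becomes s² + 27.23 s + 3250.
So ω_n = √3250 = 57.0 rad/s and ζ = 27.23/(2·57.0) = 0.239.
t_s ≈ 3/(ζω_n) = 0.220 s.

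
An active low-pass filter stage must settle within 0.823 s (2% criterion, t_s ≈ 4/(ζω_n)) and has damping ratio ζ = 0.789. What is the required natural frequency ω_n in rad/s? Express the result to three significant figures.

Rearranging t_s ≈ 4/(ζω_n) gives ω_n = 4/(ζ·t_s) = 4/(0.789 × 0.823) = 6.16 rad/s.

ω_n ≈ 6.16 rad/s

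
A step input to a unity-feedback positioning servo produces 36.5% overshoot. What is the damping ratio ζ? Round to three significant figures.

ζ ≈ 0.305

From %OS = 100·exp(−πζ/√(1−ζ²)), invert to get ζ = −ln(OS)/√(π² + ln²(OS)) with OS = 0.365.
−ln 0.365 = 1.008, so ζ = 1.008/√(π² + 1.016) = 0.305.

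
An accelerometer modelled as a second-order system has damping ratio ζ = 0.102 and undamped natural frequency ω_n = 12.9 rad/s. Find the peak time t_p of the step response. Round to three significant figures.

The damped frequency is ω_d = ω_n√(1−ζ²) = 12.9·√(1−0.0104) = 12.8 rad/s.
Peak time t_p = π/ω_d = π/12.8 = 0.245 s.

t_p ≈ 0.245 s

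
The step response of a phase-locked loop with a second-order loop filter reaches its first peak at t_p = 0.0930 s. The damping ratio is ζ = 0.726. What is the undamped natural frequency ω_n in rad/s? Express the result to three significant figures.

ω_n ≈ 49.1 rad/s

Peak time t_p = π/ω_d, so ω_d = π/t_p = π/0.0930 = 33.8 rad/s.
ω_n = ω_d/√(1−ζ²) = 33.8/√0.473 = 49.1 rad/s.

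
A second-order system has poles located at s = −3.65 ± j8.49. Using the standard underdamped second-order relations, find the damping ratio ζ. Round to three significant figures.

With σ = 3.65, ω_d = 8.49: ω_n = √(σ²+ω_d²) = 9.24 rad/s, ζ = σ/ω_n = 0.395.

ζ ≈ 0.395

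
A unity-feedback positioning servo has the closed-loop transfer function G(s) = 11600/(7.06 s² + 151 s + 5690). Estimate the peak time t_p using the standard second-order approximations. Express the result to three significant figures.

Dividing through by 7.06: denominator becomes s² + 21.39 s + 805.9.
So ω_n = √805.9 = 28.4 rad/s and ζ = 21.39/(2·28.4) = 0.377.
The damped frequency ω_d = ω_n√(1−ζ²) = 26.3 rad/s. t_p = π/ω_d = 0.119 s.

t_p ≈ 0.119 s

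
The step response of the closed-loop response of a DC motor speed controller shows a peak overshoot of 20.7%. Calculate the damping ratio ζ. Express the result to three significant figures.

ζ ≈ 0.448

ζ = −ln(OS)/√(π² + (ln OS)²). With OS = 0.207, ln OS = −1.575 and ζ = 1.575/3.514 = 0.448.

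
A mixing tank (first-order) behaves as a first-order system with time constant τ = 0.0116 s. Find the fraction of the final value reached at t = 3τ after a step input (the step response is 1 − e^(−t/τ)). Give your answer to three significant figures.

y/y_∞ ≈ 0.950

y(t)/y_∞ = 1 − e^(−t/τ) = 1 − e^(−3) = 1 − e^(−3.00) = 0.950.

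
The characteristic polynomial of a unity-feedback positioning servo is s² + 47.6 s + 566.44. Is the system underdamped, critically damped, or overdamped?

a² − 4b = 47.6² − 4·566.44 = 0 (repeated real root); the system is critically damped.

critically damped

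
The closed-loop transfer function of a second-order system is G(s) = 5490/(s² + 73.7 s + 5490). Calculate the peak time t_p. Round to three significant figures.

t_p ≈ 0.0489 s

ω_n = √5490 = 74.1 rad/s; ζ = 73.7/(2·74.1) = 0.497.
The damped frequency ω_d = ω_n√(1−ζ²) = 64.3 rad/s. Then t_p = π/ω_d = 0.0489 s.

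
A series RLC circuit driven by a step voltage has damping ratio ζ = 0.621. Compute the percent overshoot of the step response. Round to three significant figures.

%OS ≈ 8.30%

For an underdamped second-order system, %OS = 100·exp(−πζ/√(1−ζ²)).
πζ/√(1−ζ²) = π·0.621/√(1−0.386) = 2.489, so %OS = 100·e^(−2.489) = 8.30%.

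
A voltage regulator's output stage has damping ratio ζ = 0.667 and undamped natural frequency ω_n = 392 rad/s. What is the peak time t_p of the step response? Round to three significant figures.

The damped frequency is ω_d = ω_n√(1−ζ²) = 392·√(1−0.445) = 292 rad/s.
Peak time t_p = π/ω_d = π/292 = 0.0108 s.

t_p ≈ 0.0108 s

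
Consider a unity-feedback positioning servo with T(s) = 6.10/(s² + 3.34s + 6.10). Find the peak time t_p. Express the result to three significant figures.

Matching coefficients with s² + 2ζω_n s + ω_n² gives ω_n² = 6.10 ⇒ ω_n = 2.47 rad/s, and ζ = 3.34/(2ω_n) = 0.676.
The damped frequency ω_d = ω_n√(1−ζ²) = 1.82 rad/s. Then t_p = π/ω_d = 1.73 s.

t_p ≈ 1.73 s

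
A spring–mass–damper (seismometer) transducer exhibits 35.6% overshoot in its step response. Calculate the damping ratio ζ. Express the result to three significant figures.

ζ = −ln(OS)/√(π² + (ln OS)²). With OS = 0.356, ln OS = −1.033 and ζ = 1.033/3.307 = 0.312.

ζ ≈ 0.312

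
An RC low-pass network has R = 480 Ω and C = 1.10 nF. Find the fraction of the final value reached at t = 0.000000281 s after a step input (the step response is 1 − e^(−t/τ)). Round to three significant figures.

τ = RC = 480 × 1.10 nF = 0.000000528 s.
y(t)/y_∞ = 1 − e^(−t/τ) = 1 − e^(−0.000000281/0.000000528) = 1 − e^(−0.532) = 0.413.

y/y_∞ ≈ 0.413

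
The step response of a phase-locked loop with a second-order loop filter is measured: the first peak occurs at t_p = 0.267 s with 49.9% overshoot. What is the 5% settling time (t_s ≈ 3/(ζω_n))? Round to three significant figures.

t_s ≈ 1.15 s

ζ from %OS: ζ = |ln 0.499|/√(π²+ln²0.499) = 0.216.
From t_p = π/ω_d, ω_d = π/0.267 = 11.8 rad/s, so ω_n = ω_d/√(1−ζ²) = 12.1 rad/s.
t_s ≈ 3/(ζω_n) = 3/(0.216·12.1) = 1.15 s.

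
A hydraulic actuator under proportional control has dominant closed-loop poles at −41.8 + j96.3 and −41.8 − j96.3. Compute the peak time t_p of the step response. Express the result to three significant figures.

t_p = π/ω_d with ω_d = 96.3 (the imaginary part), so t_p = 0.0326 s.

t_p ≈ 0.0326 s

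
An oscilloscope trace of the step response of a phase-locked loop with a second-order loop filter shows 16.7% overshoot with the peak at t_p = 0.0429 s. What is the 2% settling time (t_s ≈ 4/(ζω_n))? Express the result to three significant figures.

ζ from %OS: ζ = |ln 0.167|/√(π²+ln²0.167) = 0.495.
From t_p = π/ω_d, ω_d = π/0.0429 = 73.2 rad/s, so ω_n = ω_d/√(1−ζ²) = 84.3 rad/s.
t_s ≈ 4/(ζω_n) = 4/(0.495·84.3) = 0.0959 s.

t_s ≈ 0.0959 s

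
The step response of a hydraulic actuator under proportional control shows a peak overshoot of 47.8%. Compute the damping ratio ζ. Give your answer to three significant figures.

ζ = −ln(OS)/√(π² + (ln OS)²). With OS = 0.478, ln OS = −0.7381 and ζ = 0.7381/3.227 = 0.229.

ζ ≈ 0.229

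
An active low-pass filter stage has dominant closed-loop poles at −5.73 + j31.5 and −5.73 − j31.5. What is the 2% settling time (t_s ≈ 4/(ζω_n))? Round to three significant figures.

For poles at −σ ± jω_d, ζω_n = σ = 5.73, so t_s ≈ 4/σ = 0.698 s.

t_s ≈ 0.698 s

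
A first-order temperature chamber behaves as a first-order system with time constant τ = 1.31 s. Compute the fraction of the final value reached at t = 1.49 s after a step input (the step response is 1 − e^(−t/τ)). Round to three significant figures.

y(t)/y_∞ = 1 − e^(−t/τ) = 1 − e^(−1.49/1.31) = 1 − e^(−1.14) = 0.679.

y/y_∞ ≈ 0.679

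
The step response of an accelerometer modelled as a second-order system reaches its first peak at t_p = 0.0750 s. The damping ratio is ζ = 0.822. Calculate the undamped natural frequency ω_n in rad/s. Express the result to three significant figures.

Peak time t_p = π/ω_d, so ω_d = π/t_p = π/0.0750 = 41.9 rad/s.
ω_n = ω_d/√(1−ζ²) = 41.9/√0.324 = 73.6 rad/s.

ω_n ≈ 73.6 rad/s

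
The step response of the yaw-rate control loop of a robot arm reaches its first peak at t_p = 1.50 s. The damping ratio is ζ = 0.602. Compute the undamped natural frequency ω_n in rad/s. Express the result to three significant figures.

ω_n ≈ 2.62 rad/s

Peak time t_p = π/ω_d, so ω_d = π/t_p = π/1.50 = 2.09 rad/s.
ω_n = ω_d/√(1−ζ²) = 2.09/√0.638 = 2.62 rad/s.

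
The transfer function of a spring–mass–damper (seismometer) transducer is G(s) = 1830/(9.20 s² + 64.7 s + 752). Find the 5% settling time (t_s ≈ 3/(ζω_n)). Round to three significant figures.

Dividing through by 9.20: denominator becomes s² + 7.033 s + 81.74.
So ω_n = √81.74 = 9.04 rad/s and ζ = 7.033/(2·9.04) = 0.389.
t_s ≈ 3/(ζω_n) = 0.853 s.

t_s ≈ 0.853 s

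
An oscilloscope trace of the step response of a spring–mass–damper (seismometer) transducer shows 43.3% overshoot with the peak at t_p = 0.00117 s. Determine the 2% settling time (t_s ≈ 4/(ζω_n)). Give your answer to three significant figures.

t_s ≈ 0.00559 s

ζ from %OS: ζ = |ln 0.433|/√(π²+ln²0.433) = 0.257.
From t_p = π/ω_d, ω_d = π/0.00117 = 2690 rad/s, so ω_n = ω_d/√(1−ζ²) = 2780 rad/s.
t_s ≈ 4/(ζω_n) = 4/(0.257·2780) = 0.00559 s.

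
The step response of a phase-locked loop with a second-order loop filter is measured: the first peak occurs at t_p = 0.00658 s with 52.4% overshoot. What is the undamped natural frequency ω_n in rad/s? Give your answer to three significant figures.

ω_n ≈ 487 rad/s

The overshoot fixes ζ = −ln(OS)/√(π²+ln²(OS)) = 0.201.
t_p = π/ω_d ⇒ ω_d = 477 rad/s; then ω_n = ω_d/√(1−ζ²) = 487 rad/s.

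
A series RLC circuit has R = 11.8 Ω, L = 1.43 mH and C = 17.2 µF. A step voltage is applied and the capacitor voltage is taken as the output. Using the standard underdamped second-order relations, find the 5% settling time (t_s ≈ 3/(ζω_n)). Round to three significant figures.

For a series RLC circuit (capacitor voltage as output), ω_n = 1/√(LC) = 1/√(1.43 mH · 17.2 µF) = 6380 rad/s.
ζ = (R/2)·√(C/L) = (11.8/2)·√(17.2 µF/1.43 mH) = 0.647.
t_s ≈ 3/(ζω_n) = 0.000727 s.

t_s ≈ 0.000727 s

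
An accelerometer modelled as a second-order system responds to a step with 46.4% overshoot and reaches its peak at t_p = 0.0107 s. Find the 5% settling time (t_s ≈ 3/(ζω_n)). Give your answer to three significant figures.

t_s ≈ 0.0418 s

The overshoot fixes ζ = −ln(OS)/√(π²+ln²(OS)) = 0.237.
t_p = π/ω_d ⇒ ω_d = 294 rad/s; then ω_n = ω_d/√(1−ζ²) = 302 rad/s.
t_s ≈ 3/(ζω_n) = 3/(0.237·302) = 0.0418 s.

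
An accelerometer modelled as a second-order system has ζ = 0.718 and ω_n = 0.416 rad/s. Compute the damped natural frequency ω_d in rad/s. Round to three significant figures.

ω_d ≈ 0.290 rad/s

ω_d = ω_n√(1−ζ²) = 0.416·√0.484 = 0.290 rad/s.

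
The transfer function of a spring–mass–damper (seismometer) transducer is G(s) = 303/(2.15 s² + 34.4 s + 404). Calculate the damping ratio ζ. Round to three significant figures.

Dividing through by 2.15: denominator becomes s² + 16.00 s + 187.9.
So ω_n = √187.9 = 13.7 rad/s and ζ = 16.00/(2·13.7) = 0.584.

ζ ≈ 0.584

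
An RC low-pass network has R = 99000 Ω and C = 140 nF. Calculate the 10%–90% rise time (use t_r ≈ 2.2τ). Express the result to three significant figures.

τ = RC = 99000 × 140 nF = 0.0139 s.
t_r ≈ 2.2τ = 0.0305 s.

t_r ≈ 0.0305 s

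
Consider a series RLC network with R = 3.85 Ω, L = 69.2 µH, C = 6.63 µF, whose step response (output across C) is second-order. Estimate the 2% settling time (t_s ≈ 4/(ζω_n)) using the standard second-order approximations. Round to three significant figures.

For a series RLC circuit (capacitor voltage as output), ω_n = 1/√(LC) = 1/√(69.2 µH · 6.63 µF) = 46700 rad/s.
ζ = (R/2)·√(C/L) = (3.85/2)·√(6.63 µF/69.2 µH) = 0.596.
t_s ≈ 4/(ζω_n) = 0.000144 s.

t_s ≈ 0.000144 s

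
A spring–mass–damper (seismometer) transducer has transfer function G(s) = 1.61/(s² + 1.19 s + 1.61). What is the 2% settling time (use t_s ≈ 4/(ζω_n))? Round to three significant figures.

t_s ≈ 6.72 s

ω_n = √1.61 = 1.27 rad/s; ζ = 1.19/(2·1.27) = 0.469.
t_s ≈ 4/(ζω_n) = 4/(0.469·1.27) = 6.72 s.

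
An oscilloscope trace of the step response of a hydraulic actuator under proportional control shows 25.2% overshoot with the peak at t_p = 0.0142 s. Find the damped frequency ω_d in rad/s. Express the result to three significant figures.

ω_d ≈ 221 rad/s

t_p = π/ω_d, so ω_d = π/0.0142 = 221 rad/s.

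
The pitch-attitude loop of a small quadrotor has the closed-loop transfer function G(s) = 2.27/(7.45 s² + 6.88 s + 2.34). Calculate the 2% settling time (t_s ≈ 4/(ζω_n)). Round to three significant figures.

t_s ≈ 8.66 s

Dividing through by 7.45: denominator becomes s² + 0.9235 s + 0.3141.
So ω_n = √0.3141 = 0.560 rad/s and ζ = 0.9235/(2·0.560) = 0.824.
t_s ≈ 4/(ζω_n) = 8.66 s.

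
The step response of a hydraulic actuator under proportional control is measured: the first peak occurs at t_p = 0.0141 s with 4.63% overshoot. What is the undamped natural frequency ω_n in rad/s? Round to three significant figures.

ω_n ≈ 312 rad/s

From the overshoot, ζ = −ln(OS)/√(π²+ln²(OS)) = 0.699.
From t_p = π/ω_d, ω_d = π/0.0141 = 223 rad/s, so ω_n = ω_d/√(1−ζ²) = 312 rad/s.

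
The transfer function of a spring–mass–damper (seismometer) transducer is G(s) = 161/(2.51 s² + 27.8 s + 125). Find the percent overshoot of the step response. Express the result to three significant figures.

%OS ≈ 1.87%

Dividing through by 2.51: denominator becomes s² + 11.08 s + 49.80.
So ω_n = √49.80 = 7.06 rad/s and ζ = 11.08/(2·7.06) = 0.785.
%OS = 100·exp(−πζ/√(1−ζ²)) = 1.87%.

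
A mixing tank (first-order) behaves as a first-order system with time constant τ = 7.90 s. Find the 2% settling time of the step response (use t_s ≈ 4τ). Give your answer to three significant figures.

t_s ≈ 4τ = 31.6 s.

t_s ≈ 31.6 s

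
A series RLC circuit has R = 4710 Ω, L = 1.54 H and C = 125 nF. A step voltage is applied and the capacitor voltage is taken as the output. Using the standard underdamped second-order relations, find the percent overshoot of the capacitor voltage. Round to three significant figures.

%OS ≈ 5.83%

For a series RLC circuit (capacitor voltage as output), ω_n = 1/√(LC) = 1/√(1.54 H · 125 nF) = 2280 rad/s.
ζ = (R/2)·√(C/L) = (4710/2)·√(125 nF/1.54 H) = 0.671.
Overshoot: exp(−π·0.671/√(1−0.671²)) = 0.0583, i.e. 5.83%.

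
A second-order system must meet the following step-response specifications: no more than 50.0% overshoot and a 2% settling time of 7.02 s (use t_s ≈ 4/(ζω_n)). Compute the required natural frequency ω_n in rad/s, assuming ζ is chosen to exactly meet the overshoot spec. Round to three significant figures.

ω_n ≈ 2.64 rad/s

From %OS = 100·exp(−πζ/√(1−ζ²)), invert to get ζ = −ln(OS)/√(π² + ln²(OS)) with OS = 0.500.
−ln 0.500 = 0.6931, so ζ = 0.6931/√(π² + 0.4805) = 0.215.
Then ω_n = 4/(ζ t_s) = 4/(0.215 × 7.02) = 2.64 rad/s.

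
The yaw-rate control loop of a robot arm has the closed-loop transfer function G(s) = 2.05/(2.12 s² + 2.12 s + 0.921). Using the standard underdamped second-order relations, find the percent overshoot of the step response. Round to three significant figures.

Dividing through by 2.12: denominator becomes s² + 1.000 s + 0.4344.
So ω_n = √0.4344 = 0.659 rad/s and ζ = 1.000/(2·0.659) = 0.759.
%OS = 100 e^{−πζ/√(1−ζ²)} with ζ = 0.759 gives 2.58%.

%OS ≈ 2.58%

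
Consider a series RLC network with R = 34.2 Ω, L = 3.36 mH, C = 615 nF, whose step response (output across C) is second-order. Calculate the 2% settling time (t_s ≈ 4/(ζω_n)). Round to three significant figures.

t_s ≈ 0.000786 s

For a series RLC circuit (capacitor voltage as output), ω_n = 1/√(LC) = 1/√(3.36 mH · 615 nF) = 22000 rad/s.
ζ = (R/2)·√(C/L) = (34.2/2)·√(615 nF/3.36 mH) = 0.231.
t_s ≈ 4/(ζω_n) = 0.000786 s.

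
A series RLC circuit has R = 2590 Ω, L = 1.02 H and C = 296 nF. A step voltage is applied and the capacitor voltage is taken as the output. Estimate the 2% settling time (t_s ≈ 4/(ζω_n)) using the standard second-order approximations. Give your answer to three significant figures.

For a series RLC circuit (capacitor voltage as output), ω_n = 1/√(LC) = 1/√(1.02 H · 296 nF) = 1820 rad/s.
ζ = (R/2)·√(C/L) = (2590/2)·√(296 nF/1.02 H) = 0.698.
t_s ≈ 4/(ζω_n) = 0.00315 s.

t_s ≈ 0.00315 s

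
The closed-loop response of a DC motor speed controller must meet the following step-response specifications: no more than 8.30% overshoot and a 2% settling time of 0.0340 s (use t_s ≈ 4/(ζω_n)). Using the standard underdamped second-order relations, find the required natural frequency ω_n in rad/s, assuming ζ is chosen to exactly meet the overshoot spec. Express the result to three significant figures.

From %OS = 100·exp(−πζ/√(1−ζ²)), invert to get ζ = −ln(OS)/√(π² + ln²(OS)) with OS = 0.0830.
−ln 0.0830 = 2.489, so ζ = 2.489/√(π² + 6.195) = 0.621.
Then ω_n = 4/(ζ t_s) = 4/(0.621 × 0.0340) = 189 rad/s.

ω_n ≈ 189 rad/s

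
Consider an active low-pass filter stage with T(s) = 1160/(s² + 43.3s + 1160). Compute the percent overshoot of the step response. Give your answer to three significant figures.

%OS ≈ 7.53%

ω_n = √1160 = 34.1 rad/s; ζ = 43.3/(2·34.1) = 0.636.
%OS = 100·exp(−πζ/√(1−ζ²)) = 7.53%.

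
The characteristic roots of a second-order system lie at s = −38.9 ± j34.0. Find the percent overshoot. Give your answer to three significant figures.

With σ = 38.9, ω_d = 34.0: ω_n = √(σ²+ω_d²) = 51.7 rad/s, ζ = σ/ω_n = 0.753.
Overshoot: exp(−π·0.753/√(1−0.753²)) = 0.0275, i.e. 2.75%.

%OS ≈ 2.75%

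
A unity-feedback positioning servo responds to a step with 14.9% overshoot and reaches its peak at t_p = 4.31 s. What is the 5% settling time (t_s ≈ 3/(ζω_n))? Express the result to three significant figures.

t_s ≈ 6.79 s

ζ from %OS: ζ = |ln 0.149|/√(π²+ln²0.149) = 0.518.
t_p = π/ω_d ⇒ ω_d = 0.729 rad/s; then ω_n = ω_d/√(1−ζ²) = 0.852 rad/s.
t_s ≈ 3/(ζω_n) = 3/(0.518·0.852) = 6.79 s.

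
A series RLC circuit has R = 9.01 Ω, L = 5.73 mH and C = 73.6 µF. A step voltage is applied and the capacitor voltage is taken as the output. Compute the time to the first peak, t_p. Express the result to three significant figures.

t_p ≈ 0.00237 s

For a series RLC circuit (capacitor voltage as output), ω_n = 1/√(LC) = 1/√(5.73 mH · 73.6 µF) = 1540 rad/s.
ζ = (R/2)·√(C/L) = (9.01/2)·√(73.6 µF/5.73 mH) = 0.511.
ω_d = 1540·√(1 − 0.511²) = 1320 rad/s. t_p = π/ω_d = 0.00237 s.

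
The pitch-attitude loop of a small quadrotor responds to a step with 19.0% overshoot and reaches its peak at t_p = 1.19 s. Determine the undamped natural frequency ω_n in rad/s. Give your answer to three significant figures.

ζ from %OS: ζ = |ln 0.190|/√(π²+ln²0.190) = 0.467.
t_p = π/ω_d ⇒ ω_d = 2.64 rad/s; then ω_n = ω_d/√(1−ζ²) = 2.99 rad/s.

ω_n ≈ 2.99 rad/s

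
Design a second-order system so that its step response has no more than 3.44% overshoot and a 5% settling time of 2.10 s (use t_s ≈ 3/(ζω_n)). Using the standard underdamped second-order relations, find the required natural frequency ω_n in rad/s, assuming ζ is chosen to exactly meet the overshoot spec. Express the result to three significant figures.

From %OS = 100·exp(−πζ/√(1−ζ²)), invert to get ζ = −ln(OS)/√(π² + ln²(OS)) with OS = 0.0344.
−ln 0.0344 = 3.370, so ζ = 3.370/√(π² + 11.35) = 0.731.
From t_s ≈ 3/(ζω_n): ω_n = 3/(ζ·t_s) = 3/(0.731·2.10) = 1.95 rad/s.

ω_n ≈ 1.95 rad/s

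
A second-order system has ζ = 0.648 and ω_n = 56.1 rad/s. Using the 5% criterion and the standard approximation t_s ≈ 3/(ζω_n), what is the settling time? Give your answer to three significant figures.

t_s ≈ 0.0825 s

t_s ≈ 3/(ζω_n) = 3/(0.648 × 56.1) = 0.0825 s.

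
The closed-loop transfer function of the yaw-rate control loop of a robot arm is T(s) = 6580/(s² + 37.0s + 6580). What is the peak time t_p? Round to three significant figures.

ω_n = √6580 = 81.1 rad/s; ζ = 37.0/(2·81.1) = 0.228.
ω_d = 81.1·√(1 − 0.228²) = 79.0 rad/s. Then t_p = π/ω_d = 0.0398 s.

t_p ≈ 0.0398 s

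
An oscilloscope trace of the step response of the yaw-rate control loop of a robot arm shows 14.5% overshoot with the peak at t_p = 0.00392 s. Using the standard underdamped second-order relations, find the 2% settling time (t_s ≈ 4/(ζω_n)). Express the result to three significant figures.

t_s ≈ 0.00812 s

From the overshoot, ζ = −ln(OS)/√(π²+ln²(OS)) = 0.524.
From t_p = π/ω_d, ω_d = π/0.00392 = 801 rad/s, so ω_n = ω_d/√(1−ζ²) = 941 rad/s.
t_s ≈ 4/(ζω_n) = 4/(0.524·941) = 0.00812 s.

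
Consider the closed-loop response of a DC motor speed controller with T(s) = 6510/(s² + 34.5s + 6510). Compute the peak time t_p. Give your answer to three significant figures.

t_p ≈ 0.0399 s

Comparing the denominator to s² + 2ζω_n s + ω_n²: ω_n = √6510 = 80.7 rad/s, and 2ζω_n = 34.5 so ζ = 34.5/(2·80.7) = 0.214.
ω_d = ω_n√(1−ζ²) = 78.8 rad/s. Then t_p = π/ω_d = 0.0399 s.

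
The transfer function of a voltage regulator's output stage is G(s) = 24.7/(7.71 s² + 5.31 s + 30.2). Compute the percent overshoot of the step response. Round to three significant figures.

%OS ≈ 57.4%

Dividing through by 7.71: denominator becomes s² + 0.6887 s + 3.917.
So ω_n = √3.917 = 1.98 rad/s and ζ = 0.6887/(2·1.98) = 0.174.
%OS = 100·exp(−πζ/√(1−ζ²)) = 57.4%.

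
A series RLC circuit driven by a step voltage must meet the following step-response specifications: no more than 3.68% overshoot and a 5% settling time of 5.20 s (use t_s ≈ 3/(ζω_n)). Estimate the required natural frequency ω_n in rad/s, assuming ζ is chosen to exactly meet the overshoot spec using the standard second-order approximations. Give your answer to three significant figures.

ω_n ≈ 0.796 rad/s

ζ = −ln(OS)/√(π² + (ln OS)²). With OS = 0.0368, ln OS = −3.302 and ζ = 3.302/4.558 = 0.725.
From t_s ≈ 3/(ζω_n): ω_n = 3/(ζ·t_s) = 3/(0.725·5.20) = 0.796 rad/s.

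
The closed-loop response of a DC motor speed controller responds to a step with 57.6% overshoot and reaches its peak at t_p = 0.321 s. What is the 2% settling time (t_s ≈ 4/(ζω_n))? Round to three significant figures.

The overshoot fixes ζ = −ln(OS)/√(π²+ln²(OS)) = 0.173.
From t_p = π/ω_d, ω_d = π/0.321 = 9.79 rad/s, so ω_n = ω_d/√(1−ζ²) = 9.94 rad/s.
t_s ≈ 4/(ζω_n) = 4/(0.173·9.94) = 2.33 s.

t_s ≈ 2.33 s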